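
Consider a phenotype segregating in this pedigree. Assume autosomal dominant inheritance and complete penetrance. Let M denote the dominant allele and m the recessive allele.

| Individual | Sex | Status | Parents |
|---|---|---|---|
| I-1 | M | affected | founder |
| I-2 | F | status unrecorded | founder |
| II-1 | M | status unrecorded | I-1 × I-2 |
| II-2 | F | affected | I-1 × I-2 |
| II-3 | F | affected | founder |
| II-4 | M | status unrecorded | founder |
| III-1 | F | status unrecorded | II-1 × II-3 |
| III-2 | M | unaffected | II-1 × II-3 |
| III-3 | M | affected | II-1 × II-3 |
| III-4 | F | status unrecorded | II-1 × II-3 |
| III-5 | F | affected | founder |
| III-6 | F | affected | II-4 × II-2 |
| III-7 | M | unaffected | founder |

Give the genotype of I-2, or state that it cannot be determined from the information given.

I-2's phenotype is unrecorded, and no parent or child forces a single allele at both positions; consistent genotype assignments exist with I-2 as MM or Mm or mm.

cannot be determined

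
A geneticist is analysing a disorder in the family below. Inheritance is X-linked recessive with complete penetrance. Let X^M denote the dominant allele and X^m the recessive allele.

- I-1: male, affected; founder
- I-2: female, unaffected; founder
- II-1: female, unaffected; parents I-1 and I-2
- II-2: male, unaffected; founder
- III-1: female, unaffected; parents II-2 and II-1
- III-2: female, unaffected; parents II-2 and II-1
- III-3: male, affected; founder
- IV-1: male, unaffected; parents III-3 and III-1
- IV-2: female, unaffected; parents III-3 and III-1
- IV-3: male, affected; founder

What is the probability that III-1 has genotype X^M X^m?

1/5

II-2 is unaffected, so II-2 is X^M Y.
II-1 is unaffected so carries M and received m from I-1 (X^m Y), so II-1 is X^M X^m.
Their cross gives offspring ratios 1/2 X^M X^M : 1/2 X^M X^m. Conditioning on III-1 being unaffected, P(X^M X^m) = 1/2 / 1 = 1/2 before taking III-1's own offspring into account.
III-3 is affected, so III-3 is X^m Y.
Now use III-1's offspring. Probability of each recorded status — unaffected son IV-1: 1/2 if III-1 is X^M X^m, 1 if X^M X^M; unaffected daughter IV-2: 1/2 if III-1 is X^M X^m, 1 if X^M X^M.
Bayes: P(X^M X^m) = 1/2·1/4 / (1/2·1/4 + 1/2·1) = 1/5.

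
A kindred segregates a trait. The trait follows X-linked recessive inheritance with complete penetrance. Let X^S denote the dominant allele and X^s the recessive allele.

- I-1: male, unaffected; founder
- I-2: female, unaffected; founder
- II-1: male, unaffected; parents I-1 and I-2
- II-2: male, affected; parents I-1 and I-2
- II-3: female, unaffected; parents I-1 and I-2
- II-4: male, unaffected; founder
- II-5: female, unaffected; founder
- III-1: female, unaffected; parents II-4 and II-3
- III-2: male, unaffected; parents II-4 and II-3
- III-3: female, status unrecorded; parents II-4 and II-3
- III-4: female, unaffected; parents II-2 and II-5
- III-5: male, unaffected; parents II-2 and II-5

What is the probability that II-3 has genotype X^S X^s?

1/3

I-1 is unaffected, so I-1 is X^S Y.
I-2 is unaffected so carries S and passed s to II-2 (X^s Y), so I-2 is X^S X^s.
Their cross gives offspring ratios 1/2 X^S X^S : 1/2 X^S X^s. Conditioning on II-3 being unaffected, P(X^S X^s) = 1/2 / 1 = 1/2 before taking II-3's own offspring into account.
II-4 is unaffected, so II-4 is X^S Y.
Now use II-3's offspring. Probability of each recorded status — unaffected son III-2: 1/2 if II-3 is X^S X^s, 1 if X^S X^S. (III-1, III-3: equally likely either way, so uninformative.)
Bayes: P(X^S X^s) = 1/2·1/2 / (1/2·1/2 + 1/2·1) = 1/3.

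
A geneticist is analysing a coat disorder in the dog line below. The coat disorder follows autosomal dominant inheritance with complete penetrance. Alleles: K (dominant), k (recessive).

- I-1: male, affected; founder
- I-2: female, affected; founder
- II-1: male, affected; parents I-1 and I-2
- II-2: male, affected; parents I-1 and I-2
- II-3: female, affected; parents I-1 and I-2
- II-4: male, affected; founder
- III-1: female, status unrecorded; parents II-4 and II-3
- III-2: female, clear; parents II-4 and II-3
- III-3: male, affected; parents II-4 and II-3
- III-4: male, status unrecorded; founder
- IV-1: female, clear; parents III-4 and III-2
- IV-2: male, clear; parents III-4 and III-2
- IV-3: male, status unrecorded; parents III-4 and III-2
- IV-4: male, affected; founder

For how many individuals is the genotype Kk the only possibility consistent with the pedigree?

2

Obligate heterozygotes: II-3 is affected so carries K and passed k to III-2 (kk), so II-3 is Kk; II-4 is affected so carries K and passed k to III-2 (kk), so II-4 is Kk.
Every other individual is either homozygous by phenotype or has at least one consistent homozygous assignment, so the count is 2.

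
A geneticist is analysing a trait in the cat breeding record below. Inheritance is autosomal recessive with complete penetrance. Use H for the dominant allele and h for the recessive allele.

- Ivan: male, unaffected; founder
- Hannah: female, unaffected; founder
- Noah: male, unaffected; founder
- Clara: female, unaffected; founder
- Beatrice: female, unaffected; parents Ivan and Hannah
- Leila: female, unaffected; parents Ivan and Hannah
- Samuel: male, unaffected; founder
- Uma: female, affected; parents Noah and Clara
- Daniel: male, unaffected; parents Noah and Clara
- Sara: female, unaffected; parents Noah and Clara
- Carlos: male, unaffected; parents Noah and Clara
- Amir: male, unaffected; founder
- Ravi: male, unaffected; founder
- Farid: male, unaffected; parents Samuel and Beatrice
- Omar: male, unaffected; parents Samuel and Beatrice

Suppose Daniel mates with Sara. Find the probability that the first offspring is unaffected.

Noah is unaffected so carries H and passed h to Uma (hh), so Noah is Hh.
Clara is unaffected so carries H and passed h to Uma (hh), so Clara is Hh.
Daniel is an unaffected offspring of Noah (Hh) × Clara (Hh), whose cross gives 1/4 HH : 1/2 Hh : 1/4 hh; conditioning on being unaffected, Daniel is HH with probability 1/3, Hh with probability 2/3.
Sara is an unaffected offspring of Noah (Hh) × Clara (Hh), whose cross gives 1/4 HH : 1/2 Hh : 1/4 hh; conditioning on being unaffected, Sara is HH with probability 1/3, Hh with probability 2/3.
Summing over parental genotype combinations, P(offspring is unaffected) = 1/9·1 + 2/9·1 + 2/9·1 + 4/9·3/4 = 8/9.

8/9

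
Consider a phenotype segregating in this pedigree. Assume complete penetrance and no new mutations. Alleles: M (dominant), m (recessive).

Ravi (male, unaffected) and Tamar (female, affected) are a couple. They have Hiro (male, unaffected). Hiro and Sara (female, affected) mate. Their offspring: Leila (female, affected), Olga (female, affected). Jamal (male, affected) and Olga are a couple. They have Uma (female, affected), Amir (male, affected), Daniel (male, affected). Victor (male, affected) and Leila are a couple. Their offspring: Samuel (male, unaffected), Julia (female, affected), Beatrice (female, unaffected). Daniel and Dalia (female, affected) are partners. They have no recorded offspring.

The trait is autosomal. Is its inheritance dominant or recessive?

Victor and Leila are both affected yet have an unaffected child Samuel. Under a recessive model two affected parents are homozygous and every child would be affected, so the trait cannot be recessive.

dominant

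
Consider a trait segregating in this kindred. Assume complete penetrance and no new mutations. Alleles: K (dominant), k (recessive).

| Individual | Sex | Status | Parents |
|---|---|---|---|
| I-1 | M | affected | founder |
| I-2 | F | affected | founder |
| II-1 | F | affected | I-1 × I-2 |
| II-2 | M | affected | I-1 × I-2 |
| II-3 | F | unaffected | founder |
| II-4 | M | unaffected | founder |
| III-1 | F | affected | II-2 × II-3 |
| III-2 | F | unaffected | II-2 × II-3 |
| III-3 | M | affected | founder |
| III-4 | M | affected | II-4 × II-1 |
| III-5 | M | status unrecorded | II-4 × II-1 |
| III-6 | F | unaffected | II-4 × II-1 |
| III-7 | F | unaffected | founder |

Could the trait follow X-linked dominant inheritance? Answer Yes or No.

No

Under X-linked dominant, III-2 (unaffected, female) cannot arise from II-2 (affected) × II-3 (unaffected).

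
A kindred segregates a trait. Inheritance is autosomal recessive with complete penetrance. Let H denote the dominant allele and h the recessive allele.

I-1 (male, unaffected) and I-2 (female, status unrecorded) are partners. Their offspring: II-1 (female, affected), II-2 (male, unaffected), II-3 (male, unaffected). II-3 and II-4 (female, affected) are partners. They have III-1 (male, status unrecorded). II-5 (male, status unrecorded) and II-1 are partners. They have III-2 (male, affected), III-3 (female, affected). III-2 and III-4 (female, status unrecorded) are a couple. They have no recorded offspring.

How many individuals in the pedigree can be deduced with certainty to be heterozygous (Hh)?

Obligate heterozygotes: I-1 is unaffected so carries H and passed h to II-1 (hh), so I-1 is Hh.
Every other individual is either homozygous by phenotype or has at least one consistent homozygous assignment, so the count is 1.

1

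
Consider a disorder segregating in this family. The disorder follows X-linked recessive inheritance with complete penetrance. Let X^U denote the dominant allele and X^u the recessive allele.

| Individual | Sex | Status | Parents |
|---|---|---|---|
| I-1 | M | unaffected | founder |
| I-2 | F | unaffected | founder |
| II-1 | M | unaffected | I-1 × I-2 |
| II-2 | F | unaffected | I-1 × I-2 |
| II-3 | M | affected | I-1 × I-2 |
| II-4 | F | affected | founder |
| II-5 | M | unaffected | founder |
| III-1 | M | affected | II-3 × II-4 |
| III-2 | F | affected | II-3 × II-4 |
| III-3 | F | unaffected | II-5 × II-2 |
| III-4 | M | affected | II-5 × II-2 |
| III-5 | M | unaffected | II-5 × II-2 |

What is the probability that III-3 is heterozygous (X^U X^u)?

II-5 is unaffected, so II-5 is X^U Y.
II-2 is unaffected so carries U and passed u to III-4 (X^u Y), so II-2 is X^U X^u.
Their cross gives offspring ratios 1/2 X^U X^U : 1/2 X^U X^u. Conditioning on III-3 being unaffected, P(X^U X^u) = 1/2 / 1 = 1/2.

1/2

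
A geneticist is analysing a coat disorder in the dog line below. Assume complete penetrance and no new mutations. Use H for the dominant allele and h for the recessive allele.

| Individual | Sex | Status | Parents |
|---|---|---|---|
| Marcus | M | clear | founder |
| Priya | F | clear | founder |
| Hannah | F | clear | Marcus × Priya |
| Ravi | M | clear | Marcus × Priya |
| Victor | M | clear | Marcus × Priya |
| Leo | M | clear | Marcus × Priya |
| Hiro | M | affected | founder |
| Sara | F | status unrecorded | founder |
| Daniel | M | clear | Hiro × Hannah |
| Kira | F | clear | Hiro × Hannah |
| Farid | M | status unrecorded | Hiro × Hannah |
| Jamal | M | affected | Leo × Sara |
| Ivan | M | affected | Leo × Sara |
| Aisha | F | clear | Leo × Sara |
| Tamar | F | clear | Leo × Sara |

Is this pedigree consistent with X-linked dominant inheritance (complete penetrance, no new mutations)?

No

Under X-linked dominant, Kira (clear, female) cannot arise from Hiro (affected) × Hannah (clear).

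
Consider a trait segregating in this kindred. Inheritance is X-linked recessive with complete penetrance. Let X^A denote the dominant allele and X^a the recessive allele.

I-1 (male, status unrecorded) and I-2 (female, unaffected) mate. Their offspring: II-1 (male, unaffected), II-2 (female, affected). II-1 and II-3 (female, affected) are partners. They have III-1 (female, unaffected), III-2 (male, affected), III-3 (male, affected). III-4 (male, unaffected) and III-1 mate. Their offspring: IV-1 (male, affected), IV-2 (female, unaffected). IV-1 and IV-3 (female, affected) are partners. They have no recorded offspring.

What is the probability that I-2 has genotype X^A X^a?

1

I-2 is unaffected so carries A and passed a to II-2 (X^a X^a), so I-2 is X^A X^a, giving P(X^A X^a) = 1.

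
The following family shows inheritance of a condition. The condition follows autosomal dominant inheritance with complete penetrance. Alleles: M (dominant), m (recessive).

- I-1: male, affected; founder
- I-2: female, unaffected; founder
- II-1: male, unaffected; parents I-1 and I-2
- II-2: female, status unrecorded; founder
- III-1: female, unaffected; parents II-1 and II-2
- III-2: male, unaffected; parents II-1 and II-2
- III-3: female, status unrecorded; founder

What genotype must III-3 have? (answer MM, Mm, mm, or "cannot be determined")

cannot be determined

III-3's phenotype is unrecorded, and no parent or child forces a single allele at both positions; consistent genotype assignments exist with III-3 as MM or Mm or mm.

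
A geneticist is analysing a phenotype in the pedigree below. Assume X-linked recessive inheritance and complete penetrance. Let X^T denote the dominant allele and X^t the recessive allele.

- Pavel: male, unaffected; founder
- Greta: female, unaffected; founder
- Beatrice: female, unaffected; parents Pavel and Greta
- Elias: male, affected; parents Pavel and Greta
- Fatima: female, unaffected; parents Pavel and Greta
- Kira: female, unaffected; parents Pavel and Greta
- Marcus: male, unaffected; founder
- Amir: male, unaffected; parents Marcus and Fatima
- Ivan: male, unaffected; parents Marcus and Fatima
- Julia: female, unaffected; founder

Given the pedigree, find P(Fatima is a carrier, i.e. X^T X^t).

1/5

Pavel is unaffected, so Pavel is X^T Y.
Greta is unaffected so carries T and passed t to Elias (X^t Y), so Greta is X^T X^t.
Their cross gives offspring ratios 1/2 X^T X^T : 1/2 X^T X^t. Conditioning on Fatima being unaffected, P(X^T X^t) = 1/2 / 1 = 1/2 before taking Fatima's own offspring into account.
Marcus is unaffected, so Marcus is X^T Y.
Now use Fatima's offspring. Probability of each recorded status — unaffected son Amir: 1/2 if Fatima is X^T X^t, 1 if X^T X^T; unaffected son Ivan: 1/2 if Fatima is X^T X^t, 1 if X^T X^T.
Bayes: P(X^T X^t) = 1/2·1/4 / (1/2·1/4 + 1/2·1) = 1/5.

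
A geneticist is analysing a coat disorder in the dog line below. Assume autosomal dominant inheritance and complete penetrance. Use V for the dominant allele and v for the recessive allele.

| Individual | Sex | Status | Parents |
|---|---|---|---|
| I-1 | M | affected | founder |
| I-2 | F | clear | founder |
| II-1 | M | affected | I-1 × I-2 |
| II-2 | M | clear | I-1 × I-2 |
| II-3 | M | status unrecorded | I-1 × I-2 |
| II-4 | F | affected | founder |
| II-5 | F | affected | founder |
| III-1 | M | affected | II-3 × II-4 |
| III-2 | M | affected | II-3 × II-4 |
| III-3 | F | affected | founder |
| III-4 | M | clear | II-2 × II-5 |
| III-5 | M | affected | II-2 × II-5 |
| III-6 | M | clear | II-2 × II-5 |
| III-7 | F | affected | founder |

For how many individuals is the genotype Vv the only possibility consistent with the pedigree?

Obligate heterozygotes: I-1 is affected so carries V and passed v to II-2 (vv), so I-1 is Vv; II-1 is affected so carries V and received v from I-2 (vv), so II-1 is Vv; II-5 is affected so carries V and passed v to III-4 (vv), so II-5 is Vv; III-5 is affected so carries V and received v from II-2 (vv), so III-5 is Vv.
Every other individual is either homozygous by phenotype or has at least one consistent homozygous assignment, so the count is 4.

4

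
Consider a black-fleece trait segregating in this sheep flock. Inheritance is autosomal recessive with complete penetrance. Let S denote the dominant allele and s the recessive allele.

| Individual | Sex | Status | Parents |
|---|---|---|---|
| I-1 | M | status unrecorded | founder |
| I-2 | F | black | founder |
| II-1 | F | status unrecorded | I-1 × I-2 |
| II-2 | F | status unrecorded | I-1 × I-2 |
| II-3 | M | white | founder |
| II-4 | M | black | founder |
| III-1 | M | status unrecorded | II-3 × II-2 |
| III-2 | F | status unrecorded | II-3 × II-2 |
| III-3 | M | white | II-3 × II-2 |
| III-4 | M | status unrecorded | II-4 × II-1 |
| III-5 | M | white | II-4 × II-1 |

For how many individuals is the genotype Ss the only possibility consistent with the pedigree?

2

Obligate heterozygotes: II-1 passed S to III-5 (Ss, whose s came from II-4) and received s from I-2 (ss), so II-1 is Ss; III-5 is white so carries S and received s from II-4 (ss), so III-5 is Ss.
Every other individual is either homozygous by phenotype or has at least one consistent homozygous assignment, so the count is 2.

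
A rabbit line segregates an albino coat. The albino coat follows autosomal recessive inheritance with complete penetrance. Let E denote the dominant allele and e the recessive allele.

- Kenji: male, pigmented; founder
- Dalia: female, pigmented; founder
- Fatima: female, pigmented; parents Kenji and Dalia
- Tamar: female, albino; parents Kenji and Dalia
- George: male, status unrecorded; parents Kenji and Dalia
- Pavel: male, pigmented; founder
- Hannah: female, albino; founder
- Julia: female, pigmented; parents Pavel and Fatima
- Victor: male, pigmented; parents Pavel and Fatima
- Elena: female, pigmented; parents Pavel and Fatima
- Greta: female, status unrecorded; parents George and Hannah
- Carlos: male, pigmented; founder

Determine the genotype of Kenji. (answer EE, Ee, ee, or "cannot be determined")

Ee

From phenotype alone, Kenji is EE or Ee.
Kenji is pigmented so carries E and passed e to Tamar (ee), so Kenji is Ee.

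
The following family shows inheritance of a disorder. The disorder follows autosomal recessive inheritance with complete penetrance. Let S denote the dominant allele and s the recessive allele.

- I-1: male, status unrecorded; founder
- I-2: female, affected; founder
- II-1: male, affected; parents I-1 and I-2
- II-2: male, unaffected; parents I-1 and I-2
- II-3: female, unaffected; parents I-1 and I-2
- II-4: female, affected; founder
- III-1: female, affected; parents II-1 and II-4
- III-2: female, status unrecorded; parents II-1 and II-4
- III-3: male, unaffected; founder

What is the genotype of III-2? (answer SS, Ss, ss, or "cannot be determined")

From phenotype alone, III-2 is SS or Ss or ss.
III-2 received s from II-1 (ss) and received s from II-4 (ss), so III-2 is ss.

ss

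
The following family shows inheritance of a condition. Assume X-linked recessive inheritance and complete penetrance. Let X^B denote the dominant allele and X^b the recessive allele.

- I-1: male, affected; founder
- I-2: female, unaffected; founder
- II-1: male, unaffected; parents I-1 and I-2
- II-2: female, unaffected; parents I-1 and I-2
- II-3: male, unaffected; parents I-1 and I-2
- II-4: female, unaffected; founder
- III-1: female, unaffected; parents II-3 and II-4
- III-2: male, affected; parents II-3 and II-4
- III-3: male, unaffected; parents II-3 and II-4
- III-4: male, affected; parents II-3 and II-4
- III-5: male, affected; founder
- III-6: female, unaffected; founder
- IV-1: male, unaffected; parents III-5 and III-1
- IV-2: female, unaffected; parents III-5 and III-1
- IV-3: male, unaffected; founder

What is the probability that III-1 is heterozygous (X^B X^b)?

1/5

II-3 is unaffected, so II-3 is X^B Y.
II-4 is unaffected so carries B and passed b to III-2 (X^b Y), so II-4 is X^B X^b.
Their cross gives offspring ratios 1/2 X^B X^B : 1/2 X^B X^b. Conditioning on III-1 being unaffected, P(X^B X^b) = 1/2 / 1 = 1/2 before taking III-1's own offspring into account.
III-5 is affected, so III-5 is X^b Y.
Now use III-1's offspring. Probability of each recorded status — unaffected son IV-1: 1/2 if III-1 is X^B X^b, 1 if X^B X^B; unaffected daughter IV-2: 1/2 if III-1 is X^B X^b, 1 if X^B X^B.
Bayes: P(X^B X^b) = 1/2·1/4 / (1/2·1/4 + 1/2·1) = 1/5.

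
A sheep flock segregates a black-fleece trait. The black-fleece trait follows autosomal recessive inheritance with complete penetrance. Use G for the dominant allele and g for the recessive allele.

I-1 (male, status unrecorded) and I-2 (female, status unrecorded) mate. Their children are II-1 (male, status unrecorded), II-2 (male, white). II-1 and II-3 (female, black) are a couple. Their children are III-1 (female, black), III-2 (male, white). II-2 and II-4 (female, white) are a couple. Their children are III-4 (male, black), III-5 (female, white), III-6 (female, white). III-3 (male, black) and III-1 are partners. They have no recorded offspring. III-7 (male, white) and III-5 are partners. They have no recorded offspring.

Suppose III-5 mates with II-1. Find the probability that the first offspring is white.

II-2 is white so carries G and passed g to III-4 (gg), so II-2 is Gg.
II-4 is white so carries G and passed g to III-4 (gg), so II-4 is Gg.
III-5 is a white offspring of II-2 (Gg) × II-4 (Gg), whose cross gives 1/4 GG : 1/2 Gg : 1/4 gg; conditioning on being white, III-5 is GG with probability 1/3, Gg with probability 2/3.
II-1 passed G to III-2 (Gg, whose g came from II-3) and passed g to III-1 (gg), so II-1 is Gg.
Summing over parental genotype combinations, P(offspring is white) = 1/3·1 + 2/3·3/4 = 5/6.

5/6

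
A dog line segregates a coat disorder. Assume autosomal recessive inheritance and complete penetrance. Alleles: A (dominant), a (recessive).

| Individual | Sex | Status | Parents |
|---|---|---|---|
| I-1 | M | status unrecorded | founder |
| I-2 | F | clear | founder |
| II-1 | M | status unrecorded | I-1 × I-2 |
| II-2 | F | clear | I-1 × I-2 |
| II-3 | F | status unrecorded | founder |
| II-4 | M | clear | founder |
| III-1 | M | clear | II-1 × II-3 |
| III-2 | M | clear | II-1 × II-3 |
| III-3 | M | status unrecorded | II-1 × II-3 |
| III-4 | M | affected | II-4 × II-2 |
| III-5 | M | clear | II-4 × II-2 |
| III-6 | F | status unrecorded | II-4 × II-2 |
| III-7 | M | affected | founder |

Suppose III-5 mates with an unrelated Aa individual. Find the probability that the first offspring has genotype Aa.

1/2

II-4 is clear so carries A and passed a to III-4 (aa), so II-4 is Aa.
II-2 is clear so carries A and passed a to III-4 (aa), so II-2 is Aa.
III-5 is a clear offspring of II-4 (Aa) × II-2 (Aa), whose cross gives 1/4 AA : 1/2 Aa : 1/4 aa; conditioning on being clear, III-5 is AA with probability 1/3, Aa with probability 2/3.
Summing over parental genotype combinations, P(offspring has genotype Aa) = 1/3·1/2 + 2/3·1/2 = 1/2.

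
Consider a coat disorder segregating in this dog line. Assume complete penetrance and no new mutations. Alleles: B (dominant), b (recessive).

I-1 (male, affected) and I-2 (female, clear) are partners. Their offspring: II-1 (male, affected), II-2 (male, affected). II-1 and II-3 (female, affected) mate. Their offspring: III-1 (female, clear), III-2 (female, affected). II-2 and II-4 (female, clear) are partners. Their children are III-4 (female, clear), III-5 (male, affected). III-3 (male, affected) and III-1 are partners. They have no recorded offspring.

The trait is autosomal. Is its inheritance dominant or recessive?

II-1 and II-3 are both affected yet have a clear child III-1. Under a recessive model two affected parents are homozygous and every child would be affected, so the trait cannot be recessive.

dominant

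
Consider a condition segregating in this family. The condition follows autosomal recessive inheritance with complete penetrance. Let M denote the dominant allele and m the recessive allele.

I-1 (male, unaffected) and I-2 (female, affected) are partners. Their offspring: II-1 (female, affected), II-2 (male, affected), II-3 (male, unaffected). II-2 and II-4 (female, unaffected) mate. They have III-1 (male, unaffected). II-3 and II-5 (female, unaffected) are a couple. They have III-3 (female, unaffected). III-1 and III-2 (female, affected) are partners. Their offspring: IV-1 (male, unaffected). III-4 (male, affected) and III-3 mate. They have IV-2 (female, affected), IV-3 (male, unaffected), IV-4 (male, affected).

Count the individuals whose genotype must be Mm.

Obligate heterozygotes: I-1 is unaffected so carries M and passed m to II-1 (mm), so I-1 is Mm; II-3 is unaffected so carries M and received m from I-2 (mm), so II-3 is Mm; III-1 is unaffected so carries M and received m from II-2 (mm), so III-1 is Mm; III-3 is unaffected so carries M and passed m to IV-2 (mm), so III-3 is Mm; IV-1 is unaffected so carries M and received m from III-2 (mm), so IV-1 is Mm; IV-3 is unaffected so carries M and received m from III-4 (mm), so IV-3 is Mm.
Every other individual is either homozygous by phenotype or has at least one consistent homozygous assignment, so the count is 6.

6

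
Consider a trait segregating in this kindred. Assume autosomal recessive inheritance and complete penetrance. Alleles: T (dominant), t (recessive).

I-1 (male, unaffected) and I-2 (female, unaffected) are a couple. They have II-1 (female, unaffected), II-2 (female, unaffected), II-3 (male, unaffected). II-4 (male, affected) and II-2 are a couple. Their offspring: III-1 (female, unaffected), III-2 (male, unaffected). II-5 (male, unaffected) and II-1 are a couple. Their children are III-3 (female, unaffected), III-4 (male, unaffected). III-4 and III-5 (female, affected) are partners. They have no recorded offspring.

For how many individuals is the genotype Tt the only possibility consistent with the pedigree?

2

Obligate heterozygotes: III-1 is unaffected so carries T and received t from II-4 (tt), so III-1 is Tt; III-2 is unaffected so carries T and received t from II-4 (tt), so III-2 is Tt.
Every other individual is either homozygous by phenotype or has at least one consistent homozygous assignment, so the count is 2.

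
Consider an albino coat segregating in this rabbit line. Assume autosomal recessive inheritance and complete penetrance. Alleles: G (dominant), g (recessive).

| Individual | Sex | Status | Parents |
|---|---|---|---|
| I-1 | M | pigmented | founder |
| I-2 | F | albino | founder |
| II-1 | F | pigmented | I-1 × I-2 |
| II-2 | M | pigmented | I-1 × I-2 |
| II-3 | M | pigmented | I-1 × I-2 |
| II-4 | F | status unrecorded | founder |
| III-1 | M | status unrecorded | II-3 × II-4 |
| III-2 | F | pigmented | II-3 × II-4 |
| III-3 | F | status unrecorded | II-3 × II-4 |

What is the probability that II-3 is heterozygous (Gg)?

1

II-3 is pigmented so carries G and received g from I-2 (gg), so II-3 is Gg, giving P(Gg) = 1.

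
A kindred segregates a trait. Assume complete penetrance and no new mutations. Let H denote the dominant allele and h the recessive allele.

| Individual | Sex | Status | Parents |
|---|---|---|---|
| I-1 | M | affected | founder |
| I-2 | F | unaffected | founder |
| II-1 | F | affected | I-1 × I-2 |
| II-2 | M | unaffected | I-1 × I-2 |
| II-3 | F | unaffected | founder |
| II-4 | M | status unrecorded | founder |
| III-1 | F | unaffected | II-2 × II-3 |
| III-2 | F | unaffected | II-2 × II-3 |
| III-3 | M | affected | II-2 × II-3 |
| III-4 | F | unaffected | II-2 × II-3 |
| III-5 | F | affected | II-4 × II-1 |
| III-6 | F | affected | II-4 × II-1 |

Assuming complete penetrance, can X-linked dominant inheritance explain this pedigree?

Under X-linked dominant, III-3 (affected, male) cannot arise from II-2 (unaffected) × II-3 (unaffected).

No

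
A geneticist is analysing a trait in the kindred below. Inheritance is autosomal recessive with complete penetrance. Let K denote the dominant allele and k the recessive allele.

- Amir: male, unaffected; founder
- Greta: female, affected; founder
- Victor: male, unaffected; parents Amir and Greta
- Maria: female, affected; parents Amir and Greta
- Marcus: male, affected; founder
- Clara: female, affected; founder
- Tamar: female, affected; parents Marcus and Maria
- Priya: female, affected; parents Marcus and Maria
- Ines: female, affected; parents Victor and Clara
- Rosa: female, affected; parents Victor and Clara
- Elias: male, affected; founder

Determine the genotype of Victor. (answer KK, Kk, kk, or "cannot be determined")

From phenotype alone, Victor is KK or Kk.
Victor is unaffected so carries K and received k from Greta (kk), so Victor is Kk.

Kk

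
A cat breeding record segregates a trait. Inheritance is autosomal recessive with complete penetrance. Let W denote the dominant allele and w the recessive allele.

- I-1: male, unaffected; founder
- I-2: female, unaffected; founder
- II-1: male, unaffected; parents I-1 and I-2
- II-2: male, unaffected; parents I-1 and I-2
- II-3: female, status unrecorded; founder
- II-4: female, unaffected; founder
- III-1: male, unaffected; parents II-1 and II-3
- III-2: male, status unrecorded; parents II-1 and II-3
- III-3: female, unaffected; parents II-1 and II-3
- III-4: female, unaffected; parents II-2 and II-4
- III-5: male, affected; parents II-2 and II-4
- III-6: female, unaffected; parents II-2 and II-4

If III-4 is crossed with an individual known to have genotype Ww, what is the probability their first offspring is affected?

1/6

II-2 is unaffected so carries W and passed w to III-5 (ww), so II-2 is Ww.
II-4 is unaffected so carries W and passed w to III-5 (ww), so II-4 is Ww.
III-4 is an unaffected offspring of II-2 (Ww) × II-4 (Ww), whose cross gives 1/4 WW : 1/2 Ww : 1/4 ww; conditioning on being unaffected, III-4 is WW with probability 1/3, Ww with probability 2/3.
Summing over parental genotype combinations, P(offspring is affected) = 2/3·1/4 = 1/6.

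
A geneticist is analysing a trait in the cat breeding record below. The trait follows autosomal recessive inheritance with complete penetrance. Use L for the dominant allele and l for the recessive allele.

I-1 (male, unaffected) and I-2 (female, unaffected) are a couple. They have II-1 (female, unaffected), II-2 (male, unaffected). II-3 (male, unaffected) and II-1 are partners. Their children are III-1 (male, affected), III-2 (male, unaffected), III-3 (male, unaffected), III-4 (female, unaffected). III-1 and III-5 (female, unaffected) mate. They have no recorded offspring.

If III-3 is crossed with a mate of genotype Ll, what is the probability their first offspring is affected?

1/6

II-3 is unaffected so carries L and passed l to III-1 (ll), so II-3 is Ll.
II-1 is unaffected so carries L and passed l to III-1 (ll), so II-1 is Ll.
III-3 is an unaffected offspring of II-3 (Ll) × II-1 (Ll), whose cross gives 1/4 LL : 1/2 Ll : 1/4 ll; conditioning on being unaffected, III-3 is LL with probability 1/3, Ll with probability 2/3.
Summing over parental genotype combinations, P(offspring is affected) = 2/3·1/4 = 1/6.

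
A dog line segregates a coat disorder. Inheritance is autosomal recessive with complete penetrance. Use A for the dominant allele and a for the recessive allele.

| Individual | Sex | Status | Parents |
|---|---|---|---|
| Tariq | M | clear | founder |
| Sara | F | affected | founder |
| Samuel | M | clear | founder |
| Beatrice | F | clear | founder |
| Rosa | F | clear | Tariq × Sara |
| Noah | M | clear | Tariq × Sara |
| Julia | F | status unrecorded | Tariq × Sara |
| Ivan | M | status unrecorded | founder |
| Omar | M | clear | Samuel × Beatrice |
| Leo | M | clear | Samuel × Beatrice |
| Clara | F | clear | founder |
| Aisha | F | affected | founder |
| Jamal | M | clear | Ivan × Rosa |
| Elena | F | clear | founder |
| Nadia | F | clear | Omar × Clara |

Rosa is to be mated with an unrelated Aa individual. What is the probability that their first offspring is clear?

Rosa is clear so carries A and received a from Sara (aa), so Rosa is Aa.
The cross gives 1/4 AA : 1/2 Aa : 1/4 aa, so P(offspring is clear) = 3/4.

3/4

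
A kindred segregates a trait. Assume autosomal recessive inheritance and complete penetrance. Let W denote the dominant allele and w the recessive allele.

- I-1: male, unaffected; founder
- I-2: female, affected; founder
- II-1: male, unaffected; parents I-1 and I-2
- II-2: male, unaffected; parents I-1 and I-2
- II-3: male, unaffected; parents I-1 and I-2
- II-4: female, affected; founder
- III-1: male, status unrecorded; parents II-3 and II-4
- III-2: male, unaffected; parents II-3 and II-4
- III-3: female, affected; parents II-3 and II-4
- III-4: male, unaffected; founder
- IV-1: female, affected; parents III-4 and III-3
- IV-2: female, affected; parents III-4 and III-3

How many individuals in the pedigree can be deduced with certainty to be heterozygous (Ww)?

Obligate heterozygotes: II-1 is unaffected so carries W and received w from I-2 (ww), so II-1 is Ww; II-2 is unaffected so carries W and received w from I-2 (ww), so II-2 is Ww; II-3 is unaffected so carries W and received w from I-2 (ww), so II-3 is Ww; III-2 is unaffected so carries W and received w from II-4 (ww), so III-2 is Ww; III-4 is unaffected so carries W and passed w to IV-1 (ww), so III-4 is Ww.
Every other individual is either homozygous by phenotype or has at least one consistent homozygous assignment, so the count is 5.

5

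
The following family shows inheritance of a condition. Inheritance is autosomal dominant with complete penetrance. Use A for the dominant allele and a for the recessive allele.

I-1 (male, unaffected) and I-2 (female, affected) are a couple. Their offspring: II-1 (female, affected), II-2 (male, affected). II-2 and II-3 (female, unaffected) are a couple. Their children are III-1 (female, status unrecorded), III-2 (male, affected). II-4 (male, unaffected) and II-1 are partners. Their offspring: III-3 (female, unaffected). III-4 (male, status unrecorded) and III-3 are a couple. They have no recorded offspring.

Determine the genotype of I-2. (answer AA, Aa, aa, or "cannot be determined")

I-2's phenotype allows AA or Aa, and no parent or child forces a single allele at both positions; consistent genotype assignments exist with I-2 as AA or Aa.

cannot be determined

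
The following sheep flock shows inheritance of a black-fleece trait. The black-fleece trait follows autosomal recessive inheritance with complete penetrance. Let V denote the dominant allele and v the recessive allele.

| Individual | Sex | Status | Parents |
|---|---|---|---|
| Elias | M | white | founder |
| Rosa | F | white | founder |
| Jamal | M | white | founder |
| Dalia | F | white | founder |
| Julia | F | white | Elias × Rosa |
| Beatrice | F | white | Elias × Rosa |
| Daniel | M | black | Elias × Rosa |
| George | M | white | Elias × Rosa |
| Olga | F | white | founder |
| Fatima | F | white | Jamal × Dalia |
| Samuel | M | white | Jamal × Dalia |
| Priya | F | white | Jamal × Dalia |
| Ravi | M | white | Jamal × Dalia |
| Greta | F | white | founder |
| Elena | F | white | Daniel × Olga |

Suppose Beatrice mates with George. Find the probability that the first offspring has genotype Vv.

Elias is white so carries V and passed v to Daniel (vv), so Elias is Vv.
Rosa is white so carries V and passed v to Daniel (vv), so Rosa is Vv.
Beatrice is a white offspring of Elias (Vv) × Rosa (Vv), whose cross gives 1/4 VV : 1/2 Vv : 1/4 vv; conditioning on being white, Beatrice is VV with probability 1/3, Vv with probability 2/3.
George is a white offspring of Elias (Vv) × Rosa (Vv), whose cross gives 1/4 VV : 1/2 Vv : 1/4 vv; conditioning on being white, George is VV with probability 1/3, Vv with probability 2/3.
Summing over parental genotype combinations, P(offspring has genotype Vv) = 2/9·1/2 + 2/9·1/2 + 4/9·1/2 = 4/9.

4/9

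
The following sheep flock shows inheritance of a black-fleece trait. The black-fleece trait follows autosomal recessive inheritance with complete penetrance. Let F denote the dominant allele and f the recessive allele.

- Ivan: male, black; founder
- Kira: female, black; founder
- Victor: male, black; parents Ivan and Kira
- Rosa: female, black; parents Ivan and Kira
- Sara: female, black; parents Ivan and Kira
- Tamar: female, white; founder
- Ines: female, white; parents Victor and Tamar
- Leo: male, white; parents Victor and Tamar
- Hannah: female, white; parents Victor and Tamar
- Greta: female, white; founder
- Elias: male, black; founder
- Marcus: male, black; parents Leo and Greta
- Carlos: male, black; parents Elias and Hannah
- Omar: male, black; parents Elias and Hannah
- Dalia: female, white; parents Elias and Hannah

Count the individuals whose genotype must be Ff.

5

Obligate heterozygotes: Ines is white so carries F and received f from Victor (ff), so Ines is Ff; Leo is white so carries F and received f from Victor (ff), so Leo is Ff; Hannah is white so carries F and received f from Victor (ff), so Hannah is Ff; Greta is white so carries F and passed f to Marcus (ff), so Greta is Ff; Dalia is white so carries F and received f from Elias (ff), so Dalia is Ff.
Every other individual is either homozygous by phenotype or has at least one consistent homozygous assignment, so the count is 5.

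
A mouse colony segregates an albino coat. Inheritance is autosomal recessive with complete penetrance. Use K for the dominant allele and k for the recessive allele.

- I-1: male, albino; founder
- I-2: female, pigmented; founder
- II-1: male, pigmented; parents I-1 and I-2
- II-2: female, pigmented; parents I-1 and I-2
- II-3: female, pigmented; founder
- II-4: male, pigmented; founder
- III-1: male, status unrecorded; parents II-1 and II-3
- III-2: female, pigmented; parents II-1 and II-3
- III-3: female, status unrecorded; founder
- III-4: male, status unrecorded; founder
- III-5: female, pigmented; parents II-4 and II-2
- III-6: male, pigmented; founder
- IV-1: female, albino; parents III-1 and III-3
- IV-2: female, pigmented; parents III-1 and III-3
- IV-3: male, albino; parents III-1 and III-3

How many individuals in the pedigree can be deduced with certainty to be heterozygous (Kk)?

2

Obligate heterozygotes: II-1 is pigmented so carries K and received k from I-1 (kk), so II-1 is Kk; II-2 is pigmented so carries K and received k from I-1 (kk), so II-2 is Kk.
Every other individual is either homozygous by phenotype or has at least one consistent homozygous assignment, so the count is 2.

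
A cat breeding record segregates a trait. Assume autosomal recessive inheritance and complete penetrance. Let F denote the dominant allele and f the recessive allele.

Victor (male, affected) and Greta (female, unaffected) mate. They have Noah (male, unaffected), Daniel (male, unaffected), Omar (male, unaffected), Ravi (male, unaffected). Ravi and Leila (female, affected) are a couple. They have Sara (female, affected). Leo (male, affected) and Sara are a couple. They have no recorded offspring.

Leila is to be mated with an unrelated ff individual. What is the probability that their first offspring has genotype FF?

Leila is affected, so Leila is ff.
The cross gives 1 ff, so P(offspring has genotype FF) = 0.

0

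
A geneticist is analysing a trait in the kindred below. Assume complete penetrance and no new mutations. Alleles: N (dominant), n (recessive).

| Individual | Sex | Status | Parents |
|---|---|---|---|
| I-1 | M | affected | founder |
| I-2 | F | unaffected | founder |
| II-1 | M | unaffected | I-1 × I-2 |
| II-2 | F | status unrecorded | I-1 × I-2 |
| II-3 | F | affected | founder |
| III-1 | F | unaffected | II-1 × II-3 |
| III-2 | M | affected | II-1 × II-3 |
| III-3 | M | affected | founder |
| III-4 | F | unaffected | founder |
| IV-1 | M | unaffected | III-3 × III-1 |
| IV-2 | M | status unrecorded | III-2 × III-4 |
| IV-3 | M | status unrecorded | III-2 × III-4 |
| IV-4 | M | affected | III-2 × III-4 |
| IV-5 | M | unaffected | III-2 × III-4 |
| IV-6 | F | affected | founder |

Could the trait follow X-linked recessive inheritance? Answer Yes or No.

Yes

A consistent assignment under X-linked recessive exists: I-1 X^n Y, I-2 X^N X^N, II-1 X^N Y, II-2 X^N X^n, II-3 X^n X^n, III-1 X^N X^n, III-2 X^n Y, III-3 X^n Y, III-4 X^N X^n, IV-1 X^N Y, IV-2 X^N Y, IV-3 X^N Y, IV-4 X^n Y, IV-5 X^N Y, IV-6 X^n X^n.
In this assignment every recorded phenotype matches its genotype and every non-founder's genotype is obtainable from its parents' genotypes, so the pedigree is consistent.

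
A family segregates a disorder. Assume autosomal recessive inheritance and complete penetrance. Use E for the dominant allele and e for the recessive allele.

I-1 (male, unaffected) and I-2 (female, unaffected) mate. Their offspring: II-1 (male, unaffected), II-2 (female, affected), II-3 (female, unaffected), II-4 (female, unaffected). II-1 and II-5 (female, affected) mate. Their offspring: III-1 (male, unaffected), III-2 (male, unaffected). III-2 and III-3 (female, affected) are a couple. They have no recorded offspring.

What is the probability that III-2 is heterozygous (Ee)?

III-2 is unaffected so carries E and received e from II-5 (ee), so III-2 is Ee, giving P(Ee) = 1.

1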